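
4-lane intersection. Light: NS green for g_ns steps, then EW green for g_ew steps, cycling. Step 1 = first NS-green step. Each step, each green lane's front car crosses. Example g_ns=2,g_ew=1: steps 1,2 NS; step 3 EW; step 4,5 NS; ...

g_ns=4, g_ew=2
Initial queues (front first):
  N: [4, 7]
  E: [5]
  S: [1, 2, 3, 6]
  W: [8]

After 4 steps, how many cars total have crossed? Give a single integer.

Answer: 6

Derivation:
Step 1 [NS]: N:car4-GO,E:wait,S:car1-GO,W:wait | queues: N=1 E=1 S=3 W=1
Step 2 [NS]: N:car7-GO,E:wait,S:car2-GO,W:wait | queues: N=0 E=1 S=2 W=1
Step 3 [NS]: N:empty,E:wait,S:car3-GO,W:wait | queues: N=0 E=1 S=1 W=1
Step 4 [NS]: N:empty,E:wait,S:car6-GO,W:wait | queues: N=0 E=1 S=0 W=1
Cars crossed by step 4: 6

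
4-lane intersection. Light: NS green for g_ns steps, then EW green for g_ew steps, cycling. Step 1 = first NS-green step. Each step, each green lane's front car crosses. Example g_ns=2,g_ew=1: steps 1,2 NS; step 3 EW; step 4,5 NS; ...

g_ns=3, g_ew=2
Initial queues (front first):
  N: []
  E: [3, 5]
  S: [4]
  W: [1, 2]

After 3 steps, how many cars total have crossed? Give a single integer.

Step 1 [NS]: N:empty,E:wait,S:car4-GO,W:wait | queues: N=0 E=2 S=0 W=2
Step 2 [NS]: N:empty,E:wait,S:empty,W:wait | queues: N=0 E=2 S=0 W=2
Step 3 [NS]: N:empty,E:wait,S:empty,W:wait | queues: N=0 E=2 S=0 W=2
Cars crossed by step 3: 1

Answer: 1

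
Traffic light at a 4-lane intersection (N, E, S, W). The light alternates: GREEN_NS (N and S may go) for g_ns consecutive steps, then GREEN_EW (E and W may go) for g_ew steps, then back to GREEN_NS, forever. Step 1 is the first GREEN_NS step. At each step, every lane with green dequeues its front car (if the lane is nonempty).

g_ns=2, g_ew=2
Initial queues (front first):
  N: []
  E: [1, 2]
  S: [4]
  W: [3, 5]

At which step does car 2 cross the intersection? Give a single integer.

Step 1 [NS]: N:empty,E:wait,S:car4-GO,W:wait | queues: N=0 E=2 S=0 W=2
Step 2 [NS]: N:empty,E:wait,S:empty,W:wait | queues: N=0 E=2 S=0 W=2
Step 3 [EW]: N:wait,E:car1-GO,S:wait,W:car3-GO | queues: N=0 E=1 S=0 W=1
Step 4 [EW]: N:wait,E:car2-GO,S:wait,W:car5-GO | queues: N=0 E=0 S=0 W=0
Car 2 crosses at step 4

4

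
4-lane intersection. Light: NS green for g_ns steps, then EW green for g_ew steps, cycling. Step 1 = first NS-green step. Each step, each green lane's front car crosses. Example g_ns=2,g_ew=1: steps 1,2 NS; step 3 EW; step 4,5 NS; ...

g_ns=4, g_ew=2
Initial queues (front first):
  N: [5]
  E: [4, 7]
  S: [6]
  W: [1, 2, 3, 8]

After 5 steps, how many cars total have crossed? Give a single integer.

Step 1 [NS]: N:car5-GO,E:wait,S:car6-GO,W:wait | queues: N=0 E=2 S=0 W=4
Step 2 [NS]: N:empty,E:wait,S:empty,W:wait | queues: N=0 E=2 S=0 W=4
Step 3 [NS]: N:empty,E:wait,S:empty,W:wait | queues: N=0 E=2 S=0 W=4
Step 4 [NS]: N:empty,E:wait,S:empty,W:wait | queues: N=0 E=2 S=0 W=4
Step 5 [EW]: N:wait,E:car4-GO,S:wait,W:car1-GO | queues: N=0 E=1 S=0 W=3
Cars crossed by step 5: 4

Answer: 4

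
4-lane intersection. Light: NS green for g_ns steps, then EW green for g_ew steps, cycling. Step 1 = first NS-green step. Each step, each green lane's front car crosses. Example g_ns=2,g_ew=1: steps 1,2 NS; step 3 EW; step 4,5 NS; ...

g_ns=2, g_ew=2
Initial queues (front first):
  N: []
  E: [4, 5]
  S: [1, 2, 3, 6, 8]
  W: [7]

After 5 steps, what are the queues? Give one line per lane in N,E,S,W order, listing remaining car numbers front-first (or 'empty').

Step 1 [NS]: N:empty,E:wait,S:car1-GO,W:wait | queues: N=0 E=2 S=4 W=1
Step 2 [NS]: N:empty,E:wait,S:car2-GO,W:wait | queues: N=0 E=2 S=3 W=1
Step 3 [EW]: N:wait,E:car4-GO,S:wait,W:car7-GO | queues: N=0 E=1 S=3 W=0
Step 4 [EW]: N:wait,E:car5-GO,S:wait,W:empty | queues: N=0 E=0 S=3 W=0
Step 5 [NS]: N:empty,E:wait,S:car3-GO,W:wait | queues: N=0 E=0 S=2 W=0

N: empty
E: empty
S: 6 8
W: empty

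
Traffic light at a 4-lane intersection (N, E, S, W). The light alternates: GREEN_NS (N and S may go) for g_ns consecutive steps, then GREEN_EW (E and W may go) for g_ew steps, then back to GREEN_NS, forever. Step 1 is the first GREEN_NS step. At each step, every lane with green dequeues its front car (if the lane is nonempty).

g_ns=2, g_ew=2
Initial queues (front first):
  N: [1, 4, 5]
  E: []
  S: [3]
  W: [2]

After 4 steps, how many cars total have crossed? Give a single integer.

Step 1 [NS]: N:car1-GO,E:wait,S:car3-GO,W:wait | queues: N=2 E=0 S=0 W=1
Step 2 [NS]: N:car4-GO,E:wait,S:empty,W:wait | queues: N=1 E=0 S=0 W=1
Step 3 [EW]: N:wait,E:empty,S:wait,W:car2-GO | queues: N=1 E=0 S=0 W=0
Step 4 [EW]: N:wait,E:empty,S:wait,W:empty | queues: N=1 E=0 S=0 W=0
Cars crossed by step 4: 4

Answer: 4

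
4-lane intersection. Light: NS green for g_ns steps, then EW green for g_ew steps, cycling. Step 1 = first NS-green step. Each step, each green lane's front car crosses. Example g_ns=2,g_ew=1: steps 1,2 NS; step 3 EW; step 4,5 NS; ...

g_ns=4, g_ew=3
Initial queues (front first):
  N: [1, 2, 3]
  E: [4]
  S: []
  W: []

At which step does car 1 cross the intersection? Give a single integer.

Step 1 [NS]: N:car1-GO,E:wait,S:empty,W:wait | queues: N=2 E=1 S=0 W=0
Step 2 [NS]: N:car2-GO,E:wait,S:empty,W:wait | queues: N=1 E=1 S=0 W=0
Step 3 [NS]: N:car3-GO,E:wait,S:empty,W:wait | queues: N=0 E=1 S=0 W=0
Step 4 [NS]: N:empty,E:wait,S:empty,W:wait | queues: N=0 E=1 S=0 W=0
Step 5 [EW]: N:wait,E:car4-GO,S:wait,W:empty | queues: N=0 E=0 S=0 W=0
Car 1 crosses at step 1

1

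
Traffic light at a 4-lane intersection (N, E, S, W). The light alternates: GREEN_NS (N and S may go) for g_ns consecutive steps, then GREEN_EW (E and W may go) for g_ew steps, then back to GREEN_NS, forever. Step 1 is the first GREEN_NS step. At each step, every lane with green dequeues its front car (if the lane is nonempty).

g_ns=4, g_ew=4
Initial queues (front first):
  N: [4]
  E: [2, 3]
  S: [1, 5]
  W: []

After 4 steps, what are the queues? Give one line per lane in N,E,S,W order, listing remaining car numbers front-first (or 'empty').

Step 1 [NS]: N:car4-GO,E:wait,S:car1-GO,W:wait | queues: N=0 E=2 S=1 W=0
Step 2 [NS]: N:empty,E:wait,S:car5-GO,W:wait | queues: N=0 E=2 S=0 W=0
Step 3 [NS]: N:empty,E:wait,S:empty,W:wait | queues: N=0 E=2 S=0 W=0
Step 4 [NS]: N:empty,E:wait,S:empty,W:wait | queues: N=0 E=2 S=0 W=0

N: empty
E: 2 3
S: empty
W: empty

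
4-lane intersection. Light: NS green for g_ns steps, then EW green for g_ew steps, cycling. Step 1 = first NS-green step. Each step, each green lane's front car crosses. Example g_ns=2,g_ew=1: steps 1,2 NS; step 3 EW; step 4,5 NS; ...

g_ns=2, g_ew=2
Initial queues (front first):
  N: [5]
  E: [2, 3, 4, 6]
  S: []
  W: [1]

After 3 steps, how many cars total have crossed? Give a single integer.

Step 1 [NS]: N:car5-GO,E:wait,S:empty,W:wait | queues: N=0 E=4 S=0 W=1
Step 2 [NS]: N:empty,E:wait,S:empty,W:wait | queues: N=0 E=4 S=0 W=1
Step 3 [EW]: N:wait,E:car2-GO,S:wait,W:car1-GO | queues: N=0 E=3 S=0 W=0
Cars crossed by step 3: 3

Answer: 3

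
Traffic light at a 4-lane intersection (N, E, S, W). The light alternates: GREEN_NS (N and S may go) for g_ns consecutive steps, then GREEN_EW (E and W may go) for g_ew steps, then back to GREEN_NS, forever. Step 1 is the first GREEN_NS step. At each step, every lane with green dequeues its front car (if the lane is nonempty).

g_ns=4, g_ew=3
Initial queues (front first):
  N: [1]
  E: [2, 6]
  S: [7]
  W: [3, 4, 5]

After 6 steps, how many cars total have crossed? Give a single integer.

Answer: 6

Derivation:
Step 1 [NS]: N:car1-GO,E:wait,S:car7-GO,W:wait | queues: N=0 E=2 S=0 W=3
Step 2 [NS]: N:empty,E:wait,S:empty,W:wait | queues: N=0 E=2 S=0 W=3
Step 3 [NS]: N:empty,E:wait,S:empty,W:wait | queues: N=0 E=2 S=0 W=3
Step 4 [NS]: N:empty,E:wait,S:empty,W:wait | queues: N=0 E=2 S=0 W=3
Step 5 [EW]: N:wait,E:car2-GO,S:wait,W:car3-GO | queues: N=0 E=1 S=0 W=2
Step 6 [EW]: N:wait,E:car6-GO,S:wait,W:car4-GO | queues: N=0 E=0 S=0 W=1
Cars crossed by step 6: 6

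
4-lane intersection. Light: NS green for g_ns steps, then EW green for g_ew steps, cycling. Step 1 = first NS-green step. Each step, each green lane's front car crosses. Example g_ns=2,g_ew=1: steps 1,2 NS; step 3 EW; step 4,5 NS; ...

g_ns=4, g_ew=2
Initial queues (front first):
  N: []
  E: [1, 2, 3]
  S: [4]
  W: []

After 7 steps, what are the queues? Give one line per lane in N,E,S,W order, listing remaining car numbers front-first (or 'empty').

Step 1 [NS]: N:empty,E:wait,S:car4-GO,W:wait | queues: N=0 E=3 S=0 W=0
Step 2 [NS]: N:empty,E:wait,S:empty,W:wait | queues: N=0 E=3 S=0 W=0
Step 3 [NS]: N:empty,E:wait,S:empty,W:wait | queues: N=0 E=3 S=0 W=0
Step 4 [NS]: N:empty,E:wait,S:empty,W:wait | queues: N=0 E=3 S=0 W=0
Step 5 [EW]: N:wait,E:car1-GO,S:wait,W:empty | queues: N=0 E=2 S=0 W=0
Step 6 [EW]: N:wait,E:car2-GO,S:wait,W:empty | queues: N=0 E=1 S=0 W=0
Step 7 [NS]: N:empty,E:wait,S:empty,W:wait | queues: N=0 E=1 S=0 W=0

N: empty
E: 3
S: empty
W: empty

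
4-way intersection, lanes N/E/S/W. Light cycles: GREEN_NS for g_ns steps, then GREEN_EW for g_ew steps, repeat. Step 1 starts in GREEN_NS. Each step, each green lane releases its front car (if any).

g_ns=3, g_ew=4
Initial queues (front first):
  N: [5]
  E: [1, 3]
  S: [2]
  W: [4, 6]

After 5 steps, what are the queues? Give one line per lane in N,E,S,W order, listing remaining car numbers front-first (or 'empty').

Step 1 [NS]: N:car5-GO,E:wait,S:car2-GO,W:wait | queues: N=0 E=2 S=0 W=2
Step 2 [NS]: N:empty,E:wait,S:empty,W:wait | queues: N=0 E=2 S=0 W=2
Step 3 [NS]: N:empty,E:wait,S:empty,W:wait | queues: N=0 E=2 S=0 W=2
Step 4 [EW]: N:wait,E:car1-GO,S:wait,W:car4-GO | queues: N=0 E=1 S=0 W=1
Step 5 [EW]: N:wait,E:car3-GO,S:wait,W:car6-GO | queues: N=0 E=0 S=0 W=0

N: empty
E: empty
S: empty
W: empty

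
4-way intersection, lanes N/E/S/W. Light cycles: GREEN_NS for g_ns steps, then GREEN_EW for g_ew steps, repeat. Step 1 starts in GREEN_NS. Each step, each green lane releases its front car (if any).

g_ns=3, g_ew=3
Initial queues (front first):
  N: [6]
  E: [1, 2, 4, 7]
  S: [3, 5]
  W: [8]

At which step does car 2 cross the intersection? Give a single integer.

Step 1 [NS]: N:car6-GO,E:wait,S:car3-GO,W:wait | queues: N=0 E=4 S=1 W=1
Step 2 [NS]: N:empty,E:wait,S:car5-GO,W:wait | queues: N=0 E=4 S=0 W=1
Step 3 [NS]: N:empty,E:wait,S:empty,W:wait | queues: N=0 E=4 S=0 W=1
Step 4 [EW]: N:wait,E:car1-GO,S:wait,W:car8-GO | queues: N=0 E=3 S=0 W=0
Step 5 [EW]: N:wait,E:car2-GO,S:wait,W:empty | queues: N=0 E=2 S=0 W=0
Step 6 [EW]: N:wait,E:car4-GO,S:wait,W:empty | queues: N=0 E=1 S=0 W=0
Step 7 [NS]: N:empty,E:wait,S:empty,W:wait | queues: N=0 E=1 S=0 W=0
Step 8 [NS]: N:empty,E:wait,S:empty,W:wait | queues: N=0 E=1 S=0 W=0
Step 9 [NS]: N:empty,E:wait,S:empty,W:wait | queues: N=0 E=1 S=0 W=0
Step 10 [EW]: N:wait,E:car7-GO,S:wait,W:empty | queues: N=0 E=0 S=0 W=0
Car 2 crosses at step 5

5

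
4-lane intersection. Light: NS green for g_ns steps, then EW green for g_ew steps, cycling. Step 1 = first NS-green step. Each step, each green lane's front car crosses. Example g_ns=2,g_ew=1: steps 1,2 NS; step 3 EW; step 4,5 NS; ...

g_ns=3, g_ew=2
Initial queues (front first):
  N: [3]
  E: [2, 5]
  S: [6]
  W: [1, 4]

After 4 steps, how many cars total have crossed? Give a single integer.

Step 1 [NS]: N:car3-GO,E:wait,S:car6-GO,W:wait | queues: N=0 E=2 S=0 W=2
Step 2 [NS]: N:empty,E:wait,S:empty,W:wait | queues: N=0 E=2 S=0 W=2
Step 3 [NS]: N:empty,E:wait,S:empty,W:wait | queues: N=0 E=2 S=0 W=2
Step 4 [EW]: N:wait,E:car2-GO,S:wait,W:car1-GO | queues: N=0 E=1 S=0 W=1
Cars crossed by step 4: 4

Answer: 4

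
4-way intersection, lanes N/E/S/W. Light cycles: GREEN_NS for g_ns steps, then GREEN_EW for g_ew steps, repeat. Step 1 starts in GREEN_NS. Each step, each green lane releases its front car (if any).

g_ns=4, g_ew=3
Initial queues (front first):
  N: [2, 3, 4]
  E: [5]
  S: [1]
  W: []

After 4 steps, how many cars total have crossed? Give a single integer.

Step 1 [NS]: N:car2-GO,E:wait,S:car1-GO,W:wait | queues: N=2 E=1 S=0 W=0
Step 2 [NS]: N:car3-GO,E:wait,S:empty,W:wait | queues: N=1 E=1 S=0 W=0
Step 3 [NS]: N:car4-GO,E:wait,S:empty,W:wait | queues: N=0 E=1 S=0 W=0
Step 4 [NS]: N:empty,E:wait,S:empty,W:wait | queues: N=0 E=1 S=0 W=0
Cars crossed by step 4: 4

Answer: 4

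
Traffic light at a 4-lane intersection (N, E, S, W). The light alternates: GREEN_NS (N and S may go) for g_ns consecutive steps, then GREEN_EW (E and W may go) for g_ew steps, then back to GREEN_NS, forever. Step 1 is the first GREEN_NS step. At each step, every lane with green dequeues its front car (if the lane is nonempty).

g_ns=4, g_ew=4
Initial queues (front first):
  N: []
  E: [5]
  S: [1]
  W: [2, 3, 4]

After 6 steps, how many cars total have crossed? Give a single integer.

Answer: 4

Derivation:
Step 1 [NS]: N:empty,E:wait,S:car1-GO,W:wait | queues: N=0 E=1 S=0 W=3
Step 2 [NS]: N:empty,E:wait,S:empty,W:wait | queues: N=0 E=1 S=0 W=3
Step 3 [NS]: N:empty,E:wait,S:empty,W:wait | queues: N=0 E=1 S=0 W=3
Step 4 [NS]: N:empty,E:wait,S:empty,W:wait | queues: N=0 E=1 S=0 W=3
Step 5 [EW]: N:wait,E:car5-GO,S:wait,W:car2-GO | queues: N=0 E=0 S=0 W=2
Step 6 [EW]: N:wait,E:empty,S:wait,W:car3-GO | queues: N=0 E=0 S=0 W=1
Cars crossed by step 6: 4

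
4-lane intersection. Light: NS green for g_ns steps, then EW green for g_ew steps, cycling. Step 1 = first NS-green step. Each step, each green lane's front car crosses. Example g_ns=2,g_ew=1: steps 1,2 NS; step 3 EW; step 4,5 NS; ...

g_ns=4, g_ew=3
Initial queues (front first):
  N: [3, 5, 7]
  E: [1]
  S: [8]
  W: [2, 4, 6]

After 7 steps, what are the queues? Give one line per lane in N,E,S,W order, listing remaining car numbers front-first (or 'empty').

Step 1 [NS]: N:car3-GO,E:wait,S:car8-GO,W:wait | queues: N=2 E=1 S=0 W=3
Step 2 [NS]: N:car5-GO,E:wait,S:empty,W:wait | queues: N=1 E=1 S=0 W=3
Step 3 [NS]: N:car7-GO,E:wait,S:empty,W:wait | queues: N=0 E=1 S=0 W=3
Step 4 [NS]: N:empty,E:wait,S:empty,W:wait | queues: N=0 E=1 S=0 W=3
Step 5 [EW]: N:wait,E:car1-GO,S:wait,W:car2-GO | queues: N=0 E=0 S=0 W=2
Step 6 [EW]: N:wait,E:empty,S:wait,W:car4-GO | queues: N=0 E=0 S=0 W=1
Step 7 [EW]: N:wait,E:empty,S:wait,W:car6-GO | queues: N=0 E=0 S=0 W=0

N: empty
E: empty
S: empty
W: empty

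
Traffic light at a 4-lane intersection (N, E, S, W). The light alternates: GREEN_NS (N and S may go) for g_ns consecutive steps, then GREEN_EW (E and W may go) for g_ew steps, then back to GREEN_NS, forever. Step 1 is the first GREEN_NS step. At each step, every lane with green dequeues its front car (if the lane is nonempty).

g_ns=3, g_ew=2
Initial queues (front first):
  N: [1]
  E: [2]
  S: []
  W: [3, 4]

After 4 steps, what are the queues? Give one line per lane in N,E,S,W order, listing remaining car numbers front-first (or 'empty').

Step 1 [NS]: N:car1-GO,E:wait,S:empty,W:wait | queues: N=0 E=1 S=0 W=2
Step 2 [NS]: N:empty,E:wait,S:empty,W:wait | queues: N=0 E=1 S=0 W=2
Step 3 [NS]: N:empty,E:wait,S:empty,W:wait | queues: N=0 E=1 S=0 W=2
Step 4 [EW]: N:wait,E:car2-GO,S:wait,W:car3-GO | queues: N=0 E=0 S=0 W=1

N: empty
E: empty
S: empty
W: 4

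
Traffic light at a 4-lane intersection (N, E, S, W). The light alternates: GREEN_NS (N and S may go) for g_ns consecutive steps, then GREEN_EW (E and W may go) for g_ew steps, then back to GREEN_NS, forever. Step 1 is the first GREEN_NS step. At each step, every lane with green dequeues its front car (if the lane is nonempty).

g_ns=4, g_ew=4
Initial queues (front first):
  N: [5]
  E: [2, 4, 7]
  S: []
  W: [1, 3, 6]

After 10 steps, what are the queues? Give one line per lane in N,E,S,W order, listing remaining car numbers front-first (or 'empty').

Step 1 [NS]: N:car5-GO,E:wait,S:empty,W:wait | queues: N=0 E=3 S=0 W=3
Step 2 [NS]: N:empty,E:wait,S:empty,W:wait | queues: N=0 E=3 S=0 W=3
Step 3 [NS]: N:empty,E:wait,S:empty,W:wait | queues: N=0 E=3 S=0 W=3
Step 4 [NS]: N:empty,E:wait,S:empty,W:wait | queues: N=0 E=3 S=0 W=3
Step 5 [EW]: N:wait,E:car2-GO,S:wait,W:car1-GO | queues: N=0 E=2 S=0 W=2
Step 6 [EW]: N:wait,E:car4-GO,S:wait,W:car3-GO | queues: N=0 E=1 S=0 W=1
Step 7 [EW]: N:wait,E:car7-GO,S:wait,W:car6-GO | queues: N=0 E=0 S=0 W=0

N: empty
E: empty
S: empty
W: empty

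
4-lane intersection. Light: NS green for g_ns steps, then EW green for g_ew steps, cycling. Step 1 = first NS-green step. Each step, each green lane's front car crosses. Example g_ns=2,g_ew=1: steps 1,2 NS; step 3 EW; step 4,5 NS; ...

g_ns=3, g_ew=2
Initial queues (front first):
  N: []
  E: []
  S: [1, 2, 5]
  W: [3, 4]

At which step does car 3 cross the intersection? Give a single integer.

Step 1 [NS]: N:empty,E:wait,S:car1-GO,W:wait | queues: N=0 E=0 S=2 W=2
Step 2 [NS]: N:empty,E:wait,S:car2-GO,W:wait | queues: N=0 E=0 S=1 W=2
Step 3 [NS]: N:empty,E:wait,S:car5-GO,W:wait | queues: N=0 E=0 S=0 W=2
Step 4 [EW]: N:wait,E:empty,S:wait,W:car3-GO | queues: N=0 E=0 S=0 W=1
Step 5 [EW]: N:wait,E:empty,S:wait,W:car4-GO | queues: N=0 E=0 S=0 W=0
Car 3 crosses at step 4

4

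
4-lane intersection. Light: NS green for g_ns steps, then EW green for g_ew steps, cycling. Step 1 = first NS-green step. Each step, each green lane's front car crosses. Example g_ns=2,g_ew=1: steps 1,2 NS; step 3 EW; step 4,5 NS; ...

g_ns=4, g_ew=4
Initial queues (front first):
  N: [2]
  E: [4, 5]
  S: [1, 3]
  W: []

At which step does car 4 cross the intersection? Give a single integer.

Step 1 [NS]: N:car2-GO,E:wait,S:car1-GO,W:wait | queues: N=0 E=2 S=1 W=0
Step 2 [NS]: N:empty,E:wait,S:car3-GO,W:wait | queues: N=0 E=2 S=0 W=0
Step 3 [NS]: N:empty,E:wait,S:empty,W:wait | queues: N=0 E=2 S=0 W=0
Step 4 [NS]: N:empty,E:wait,S:empty,W:wait | queues: N=0 E=2 S=0 W=0
Step 5 [EW]: N:wait,E:car4-GO,S:wait,W:empty | queues: N=0 E=1 S=0 W=0
Step 6 [EW]: N:wait,E:car5-GO,S:wait,W:empty | queues: N=0 E=0 S=0 W=0
Car 4 crosses at step 5

5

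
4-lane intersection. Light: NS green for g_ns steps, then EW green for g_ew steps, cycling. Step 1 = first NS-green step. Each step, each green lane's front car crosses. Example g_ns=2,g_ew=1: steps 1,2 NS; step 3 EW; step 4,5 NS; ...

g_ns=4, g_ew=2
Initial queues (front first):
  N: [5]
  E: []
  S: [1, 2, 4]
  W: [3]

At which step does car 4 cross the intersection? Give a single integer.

Step 1 [NS]: N:car5-GO,E:wait,S:car1-GO,W:wait | queues: N=0 E=0 S=2 W=1
Step 2 [NS]: N:empty,E:wait,S:car2-GO,W:wait | queues: N=0 E=0 S=1 W=1
Step 3 [NS]: N:empty,E:wait,S:car4-GO,W:wait | queues: N=0 E=0 S=0 W=1
Step 4 [NS]: N:empty,E:wait,S:empty,W:wait | queues: N=0 E=0 S=0 W=1
Step 5 [EW]: N:wait,E:empty,S:wait,W:car3-GO | queues: N=0 E=0 S=0 W=0
Car 4 crosses at step 3

3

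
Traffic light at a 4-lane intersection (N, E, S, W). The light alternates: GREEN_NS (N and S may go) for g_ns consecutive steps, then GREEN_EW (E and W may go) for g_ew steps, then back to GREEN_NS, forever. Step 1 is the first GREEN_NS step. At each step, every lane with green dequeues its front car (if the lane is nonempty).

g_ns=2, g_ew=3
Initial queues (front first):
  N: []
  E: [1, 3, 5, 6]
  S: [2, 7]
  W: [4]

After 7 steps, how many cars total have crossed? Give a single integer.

Step 1 [NS]: N:empty,E:wait,S:car2-GO,W:wait | queues: N=0 E=4 S=1 W=1
Step 2 [NS]: N:empty,E:wait,S:car7-GO,W:wait | queues: N=0 E=4 S=0 W=1
Step 3 [EW]: N:wait,E:car1-GO,S:wait,W:car4-GO | queues: N=0 E=3 S=0 W=0
Step 4 [EW]: N:wait,E:car3-GO,S:wait,W:empty | queues: N=0 E=2 S=0 W=0
Step 5 [EW]: N:wait,E:car5-GO,S:wait,W:empty | queues: N=0 E=1 S=0 W=0
Step 6 [NS]: N:empty,E:wait,S:empty,W:wait | queues: N=0 E=1 S=0 W=0
Step 7 [NS]: N:empty,E:wait,S:empty,W:wait | queues: N=0 E=1 S=0 W=0
Cars crossed by step 7: 6

Answer: 6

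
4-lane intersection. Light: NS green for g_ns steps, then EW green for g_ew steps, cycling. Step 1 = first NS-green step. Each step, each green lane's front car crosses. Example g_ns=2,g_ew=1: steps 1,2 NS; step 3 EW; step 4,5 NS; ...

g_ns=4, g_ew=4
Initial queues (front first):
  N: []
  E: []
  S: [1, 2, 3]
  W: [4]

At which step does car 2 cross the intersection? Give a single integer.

Step 1 [NS]: N:empty,E:wait,S:car1-GO,W:wait | queues: N=0 E=0 S=2 W=1
Step 2 [NS]: N:empty,E:wait,S:car2-GO,W:wait | queues: N=0 E=0 S=1 W=1
Step 3 [NS]: N:empty,E:wait,S:car3-GO,W:wait | queues: N=0 E=0 S=0 W=1
Step 4 [NS]: N:empty,E:wait,S:empty,W:wait | queues: N=0 E=0 S=0 W=1
Step 5 [EW]: N:wait,E:empty,S:wait,W:car4-GO | queues: N=0 E=0 S=0 W=0
Car 2 crosses at step 2

2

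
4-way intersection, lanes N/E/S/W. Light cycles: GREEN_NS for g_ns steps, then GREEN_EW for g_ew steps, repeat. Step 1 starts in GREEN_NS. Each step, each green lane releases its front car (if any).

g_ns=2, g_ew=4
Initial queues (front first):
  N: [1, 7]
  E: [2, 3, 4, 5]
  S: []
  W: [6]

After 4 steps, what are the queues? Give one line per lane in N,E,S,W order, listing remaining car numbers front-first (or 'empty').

Step 1 [NS]: N:car1-GO,E:wait,S:empty,W:wait | queues: N=1 E=4 S=0 W=1
Step 2 [NS]: N:car7-GO,E:wait,S:empty,W:wait | queues: N=0 E=4 S=0 W=1
Step 3 [EW]: N:wait,E:car2-GO,S:wait,W:car6-GO | queues: N=0 E=3 S=0 W=0
Step 4 [EW]: N:wait,E:car3-GO,S:wait,W:empty | queues: N=0 E=2 S=0 W=0

N: empty
E: 4 5
S: empty
W: empty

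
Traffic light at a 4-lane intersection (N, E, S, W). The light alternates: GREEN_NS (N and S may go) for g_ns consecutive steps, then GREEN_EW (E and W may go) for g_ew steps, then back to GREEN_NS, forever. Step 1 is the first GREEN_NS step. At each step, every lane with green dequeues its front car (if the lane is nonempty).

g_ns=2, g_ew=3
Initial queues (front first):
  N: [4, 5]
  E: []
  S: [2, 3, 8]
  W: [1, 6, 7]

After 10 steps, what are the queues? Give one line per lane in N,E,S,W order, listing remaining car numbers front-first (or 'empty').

Step 1 [NS]: N:car4-GO,E:wait,S:car2-GO,W:wait | queues: N=1 E=0 S=2 W=3
Step 2 [NS]: N:car5-GO,E:wait,S:car3-GO,W:wait | queues: N=0 E=0 S=1 W=3
Step 3 [EW]: N:wait,E:empty,S:wait,W:car1-GO | queues: N=0 E=0 S=1 W=2
Step 4 [EW]: N:wait,E:empty,S:wait,W:car6-GO | queues: N=0 E=0 S=1 W=1
Step 5 [EW]: N:wait,E:empty,S:wait,W:car7-GO | queues: N=0 E=0 S=1 W=0
Step 6 [NS]: N:empty,E:wait,S:car8-GO,W:wait | queues: N=0 E=0 S=0 W=0

N: empty
E: empty
S: empty
W: empty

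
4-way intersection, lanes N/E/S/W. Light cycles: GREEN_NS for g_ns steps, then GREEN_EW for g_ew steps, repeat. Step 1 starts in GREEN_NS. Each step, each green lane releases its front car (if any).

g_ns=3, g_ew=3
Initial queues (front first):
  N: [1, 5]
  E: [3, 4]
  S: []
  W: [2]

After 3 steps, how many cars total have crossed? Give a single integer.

Step 1 [NS]: N:car1-GO,E:wait,S:empty,W:wait | queues: N=1 E=2 S=0 W=1
Step 2 [NS]: N:car5-GO,E:wait,S:empty,W:wait | queues: N=0 E=2 S=0 W=1
Step 3 [NS]: N:empty,E:wait,S:empty,W:wait | queues: N=0 E=2 S=0 W=1
Cars crossed by step 3: 2

Answer: 2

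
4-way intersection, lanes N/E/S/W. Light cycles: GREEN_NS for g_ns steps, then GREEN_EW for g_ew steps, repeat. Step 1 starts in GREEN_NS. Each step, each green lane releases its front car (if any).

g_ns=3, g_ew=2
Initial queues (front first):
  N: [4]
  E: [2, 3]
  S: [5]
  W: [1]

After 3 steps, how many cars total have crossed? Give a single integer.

Step 1 [NS]: N:car4-GO,E:wait,S:car5-GO,W:wait | queues: N=0 E=2 S=0 W=1
Step 2 [NS]: N:empty,E:wait,S:empty,W:wait | queues: N=0 E=2 S=0 W=1
Step 3 [NS]: N:empty,E:wait,S:empty,W:wait | queues: N=0 E=2 S=0 W=1
Cars crossed by step 3: 2

Answer: 2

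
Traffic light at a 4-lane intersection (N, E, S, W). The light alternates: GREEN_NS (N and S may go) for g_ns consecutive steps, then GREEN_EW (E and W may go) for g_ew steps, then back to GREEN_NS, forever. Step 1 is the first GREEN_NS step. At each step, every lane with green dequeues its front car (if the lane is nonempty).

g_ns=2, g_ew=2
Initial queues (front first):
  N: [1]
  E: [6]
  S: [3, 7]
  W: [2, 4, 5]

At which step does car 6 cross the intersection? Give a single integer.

Step 1 [NS]: N:car1-GO,E:wait,S:car3-GO,W:wait | queues: N=0 E=1 S=1 W=3
Step 2 [NS]: N:empty,E:wait,S:car7-GO,W:wait | queues: N=0 E=1 S=0 W=3
Step 3 [EW]: N:wait,E:car6-GO,S:wait,W:car2-GO | queues: N=0 E=0 S=0 W=2
Step 4 [EW]: N:wait,E:empty,S:wait,W:car4-GO | queues: N=0 E=0 S=0 W=1
Step 5 [NS]: N:empty,E:wait,S:empty,W:wait | queues: N=0 E=0 S=0 W=1
Step 6 [NS]: N:empty,E:wait,S:empty,W:wait | queues: N=0 E=0 S=0 W=1
Step 7 [EW]: N:wait,E:empty,S:wait,W:car5-GO | queues: N=0 E=0 S=0 W=0
Car 6 crosses at step 3

3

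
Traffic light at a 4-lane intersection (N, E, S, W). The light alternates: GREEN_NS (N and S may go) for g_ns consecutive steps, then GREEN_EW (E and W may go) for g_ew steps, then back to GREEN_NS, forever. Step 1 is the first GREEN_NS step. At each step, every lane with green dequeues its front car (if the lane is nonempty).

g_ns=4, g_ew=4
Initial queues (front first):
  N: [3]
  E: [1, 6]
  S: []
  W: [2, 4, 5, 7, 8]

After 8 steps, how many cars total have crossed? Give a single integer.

Step 1 [NS]: N:car3-GO,E:wait,S:empty,W:wait | queues: N=0 E=2 S=0 W=5
Step 2 [NS]: N:empty,E:wait,S:empty,W:wait | queues: N=0 E=2 S=0 W=5
Step 3 [NS]: N:empty,E:wait,S:empty,W:wait | queues: N=0 E=2 S=0 W=5
Step 4 [NS]: N:empty,E:wait,S:empty,W:wait | queues: N=0 E=2 S=0 W=5
Step 5 [EW]: N:wait,E:car1-GO,S:wait,W:car2-GO | queues: N=0 E=1 S=0 W=4
Step 6 [EW]: N:wait,E:car6-GO,S:wait,W:car4-GO | queues: N=0 E=0 S=0 W=3
Step 7 [EW]: N:wait,E:empty,S:wait,W:car5-GO | queues: N=0 E=0 S=0 W=2
Step 8 [EW]: N:wait,E:empty,S:wait,W:car7-GO | queues: N=0 E=0 S=0 W=1
Cars crossed by step 8: 7

Answer: 7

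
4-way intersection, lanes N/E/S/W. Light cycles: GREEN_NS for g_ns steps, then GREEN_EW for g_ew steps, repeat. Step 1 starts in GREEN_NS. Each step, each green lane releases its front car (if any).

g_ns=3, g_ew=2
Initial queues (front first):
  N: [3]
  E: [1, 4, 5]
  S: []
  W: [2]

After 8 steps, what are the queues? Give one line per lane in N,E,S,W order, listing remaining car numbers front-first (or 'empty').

Step 1 [NS]: N:car3-GO,E:wait,S:empty,W:wait | queues: N=0 E=3 S=0 W=1
Step 2 [NS]: N:empty,E:wait,S:empty,W:wait | queues: N=0 E=3 S=0 W=1
Step 3 [NS]: N:empty,E:wait,S:empty,W:wait | queues: N=0 E=3 S=0 W=1
Step 4 [EW]: N:wait,E:car1-GO,S:wait,W:car2-GO | queues: N=0 E=2 S=0 W=0
Step 5 [EW]: N:wait,E:car4-GO,S:wait,W:empty | queues: N=0 E=1 S=0 W=0
Step 6 [NS]: N:empty,E:wait,S:empty,W:wait | queues: N=0 E=1 S=0 W=0
Step 7 [NS]: N:empty,E:wait,S:empty,W:wait | queues: N=0 E=1 S=0 W=0
Step 8 [NS]: N:empty,E:wait,S:empty,W:wait | queues: N=0 E=1 S=0 W=0

N: empty
E: 5
S: empty
W: empty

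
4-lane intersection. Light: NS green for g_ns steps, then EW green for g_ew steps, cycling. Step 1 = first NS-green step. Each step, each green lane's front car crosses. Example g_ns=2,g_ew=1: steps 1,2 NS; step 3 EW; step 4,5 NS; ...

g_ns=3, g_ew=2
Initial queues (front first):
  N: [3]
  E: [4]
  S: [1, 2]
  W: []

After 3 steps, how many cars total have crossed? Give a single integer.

Answer: 3

Derivation:
Step 1 [NS]: N:car3-GO,E:wait,S:car1-GO,W:wait | queues: N=0 E=1 S=1 W=0
Step 2 [NS]: N:empty,E:wait,S:car2-GO,W:wait | queues: N=0 E=1 S=0 W=0
Step 3 [NS]: N:empty,E:wait,S:empty,W:wait | queues: N=0 E=1 S=0 W=0
Cars crossed by step 3: 3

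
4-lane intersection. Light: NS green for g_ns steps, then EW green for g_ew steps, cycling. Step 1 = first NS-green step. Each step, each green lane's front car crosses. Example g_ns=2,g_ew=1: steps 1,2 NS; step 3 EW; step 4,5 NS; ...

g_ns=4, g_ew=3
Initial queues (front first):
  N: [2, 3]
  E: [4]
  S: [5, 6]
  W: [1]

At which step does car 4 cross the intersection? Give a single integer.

Step 1 [NS]: N:car2-GO,E:wait,S:car5-GO,W:wait | queues: N=1 E=1 S=1 W=1
Step 2 [NS]: N:car3-GO,E:wait,S:car6-GO,W:wait | queues: N=0 E=1 S=0 W=1
Step 3 [NS]: N:empty,E:wait,S:empty,W:wait | queues: N=0 E=1 S=0 W=1
Step 4 [NS]: N:empty,E:wait,S:empty,W:wait | queues: N=0 E=1 S=0 W=1
Step 5 [EW]: N:wait,E:car4-GO,S:wait,W:car1-GO | queues: N=0 E=0 S=0 W=0
Car 4 crosses at step 5

5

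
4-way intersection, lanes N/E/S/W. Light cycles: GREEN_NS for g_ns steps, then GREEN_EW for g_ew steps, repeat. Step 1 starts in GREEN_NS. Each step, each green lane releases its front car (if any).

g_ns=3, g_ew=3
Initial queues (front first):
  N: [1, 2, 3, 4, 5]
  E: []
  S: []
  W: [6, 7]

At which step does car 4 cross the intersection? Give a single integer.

Step 1 [NS]: N:car1-GO,E:wait,S:empty,W:wait | queues: N=4 E=0 S=0 W=2
Step 2 [NS]: N:car2-GO,E:wait,S:empty,W:wait | queues: N=3 E=0 S=0 W=2
Step 3 [NS]: N:car3-GO,E:wait,S:empty,W:wait | queues: N=2 E=0 S=0 W=2
Step 4 [EW]: N:wait,E:empty,S:wait,W:car6-GO | queues: N=2 E=0 S=0 W=1
Step 5 [EW]: N:wait,E:empty,S:wait,W:car7-GO | queues: N=2 E=0 S=0 W=0
Step 6 [EW]: N:wait,E:empty,S:wait,W:empty | queues: N=2 E=0 S=0 W=0
Step 7 [NS]: N:car4-GO,E:wait,S:empty,W:wait | queues: N=1 E=0 S=0 W=0
Step 8 [NS]: N:car5-GO,E:wait,S:empty,W:wait | queues: N=0 E=0 S=0 W=0
Car 4 crosses at step 7

7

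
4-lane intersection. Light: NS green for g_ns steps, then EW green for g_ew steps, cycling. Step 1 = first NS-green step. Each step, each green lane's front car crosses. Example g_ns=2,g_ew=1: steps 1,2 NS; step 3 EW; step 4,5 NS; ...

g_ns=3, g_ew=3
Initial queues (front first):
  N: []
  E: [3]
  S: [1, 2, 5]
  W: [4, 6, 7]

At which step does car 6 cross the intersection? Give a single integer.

Step 1 [NS]: N:empty,E:wait,S:car1-GO,W:wait | queues: N=0 E=1 S=2 W=3
Step 2 [NS]: N:empty,E:wait,S:car2-GO,W:wait | queues: N=0 E=1 S=1 W=3
Step 3 [NS]: N:empty,E:wait,S:car5-GO,W:wait | queues: N=0 E=1 S=0 W=3
Step 4 [EW]: N:wait,E:car3-GO,S:wait,W:car4-GO | queues: N=0 E=0 S=0 W=2
Step 5 [EW]: N:wait,E:empty,S:wait,W:car6-GO | queues: N=0 E=0 S=0 W=1
Step 6 [EW]: N:wait,E:empty,S:wait,W:car7-GO | queues: N=0 E=0 S=0 W=0
Car 6 crosses at step 5

5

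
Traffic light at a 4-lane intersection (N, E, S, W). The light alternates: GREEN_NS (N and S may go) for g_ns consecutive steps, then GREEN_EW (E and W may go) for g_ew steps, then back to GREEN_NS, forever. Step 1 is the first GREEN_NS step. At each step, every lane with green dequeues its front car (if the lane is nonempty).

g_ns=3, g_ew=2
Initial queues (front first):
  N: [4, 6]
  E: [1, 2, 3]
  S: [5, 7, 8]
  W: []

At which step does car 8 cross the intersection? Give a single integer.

Step 1 [NS]: N:car4-GO,E:wait,S:car5-GO,W:wait | queues: N=1 E=3 S=2 W=0
Step 2 [NS]: N:car6-GO,E:wait,S:car7-GO,W:wait | queues: N=0 E=3 S=1 W=0
Step 3 [NS]: N:empty,E:wait,S:car8-GO,W:wait | queues: N=0 E=3 S=0 W=0
Step 4 [EW]: N:wait,E:car1-GO,S:wait,W:empty | queues: N=0 E=2 S=0 W=0
Step 5 [EW]: N:wait,E:car2-GO,S:wait,W:empty | queues: N=0 E=1 S=0 W=0
Step 6 [NS]: N:empty,E:wait,S:empty,W:wait | queues: N=0 E=1 S=0 W=0
Step 7 [NS]: N:empty,E:wait,S:empty,W:wait | queues: N=0 E=1 S=0 W=0
Step 8 [NS]: N:empty,E:wait,S:empty,W:wait | queues: N=0 E=1 S=0 W=0
Step 9 [EW]: N:wait,E:car3-GO,S:wait,W:empty | queues: N=0 E=0 S=0 W=0
Car 8 crosses at step 3

3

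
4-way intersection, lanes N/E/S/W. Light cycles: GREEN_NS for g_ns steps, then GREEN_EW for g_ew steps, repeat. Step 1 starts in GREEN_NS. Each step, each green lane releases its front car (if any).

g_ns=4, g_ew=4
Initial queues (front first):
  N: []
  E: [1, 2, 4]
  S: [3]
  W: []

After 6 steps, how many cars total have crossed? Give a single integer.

Answer: 3

Derivation:
Step 1 [NS]: N:empty,E:wait,S:car3-GO,W:wait | queues: N=0 E=3 S=0 W=0
Step 2 [NS]: N:empty,E:wait,S:empty,W:wait | queues: N=0 E=3 S=0 W=0
Step 3 [NS]: N:empty,E:wait,S:empty,W:wait | queues: N=0 E=3 S=0 W=0
Step 4 [NS]: N:empty,E:wait,S:empty,W:wait | queues: N=0 E=3 S=0 W=0
Step 5 [EW]: N:wait,E:car1-GO,S:wait,W:empty | queues: N=0 E=2 S=0 W=0
Step 6 [EW]: N:wait,E:car2-GO,S:wait,W:empty | queues: N=0 E=1 S=0 W=0
Cars crossed by step 6: 3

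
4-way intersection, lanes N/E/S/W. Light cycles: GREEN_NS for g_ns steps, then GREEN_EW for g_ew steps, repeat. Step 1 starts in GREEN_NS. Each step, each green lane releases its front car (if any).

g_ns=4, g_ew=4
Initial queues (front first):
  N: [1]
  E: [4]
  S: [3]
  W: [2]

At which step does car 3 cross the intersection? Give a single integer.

Step 1 [NS]: N:car1-GO,E:wait,S:car3-GO,W:wait | queues: N=0 E=1 S=0 W=1
Step 2 [NS]: N:empty,E:wait,S:empty,W:wait | queues: N=0 E=1 S=0 W=1
Step 3 [NS]: N:empty,E:wait,S:empty,W:wait | queues: N=0 E=1 S=0 W=1
Step 4 [NS]: N:empty,E:wait,S:empty,W:wait | queues: N=0 E=1 S=0 W=1
Step 5 [EW]: N:wait,E:car4-GO,S:wait,W:car2-GO | queues: N=0 E=0 S=0 W=0
Car 3 crosses at step 1

1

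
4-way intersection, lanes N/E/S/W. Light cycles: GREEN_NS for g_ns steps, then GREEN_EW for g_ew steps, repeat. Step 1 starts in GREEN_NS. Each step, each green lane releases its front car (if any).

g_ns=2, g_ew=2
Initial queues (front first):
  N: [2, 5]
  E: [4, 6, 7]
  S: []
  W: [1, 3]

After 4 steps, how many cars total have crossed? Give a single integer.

Step 1 [NS]: N:car2-GO,E:wait,S:empty,W:wait | queues: N=1 E=3 S=0 W=2
Step 2 [NS]: N:car5-GO,E:wait,S:empty,W:wait | queues: N=0 E=3 S=0 W=2
Step 3 [EW]: N:wait,E:car4-GO,S:wait,W:car1-GO | queues: N=0 E=2 S=0 W=1
Step 4 [EW]: N:wait,E:car6-GO,S:wait,W:car3-GO | queues: N=0 E=1 S=0 W=0
Cars crossed by step 4: 6

Answer: 6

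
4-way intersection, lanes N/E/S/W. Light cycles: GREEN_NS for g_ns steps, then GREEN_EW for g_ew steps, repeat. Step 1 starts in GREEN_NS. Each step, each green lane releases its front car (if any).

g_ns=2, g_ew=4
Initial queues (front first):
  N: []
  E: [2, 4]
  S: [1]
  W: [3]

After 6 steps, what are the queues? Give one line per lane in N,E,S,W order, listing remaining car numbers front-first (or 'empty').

Step 1 [NS]: N:empty,E:wait,S:car1-GO,W:wait | queues: N=0 E=2 S=0 W=1
Step 2 [NS]: N:empty,E:wait,S:empty,W:wait | queues: N=0 E=2 S=0 W=1
Step 3 [EW]: N:wait,E:car2-GO,S:wait,W:car3-GO | queues: N=0 E=1 S=0 W=0
Step 4 [EW]: N:wait,E:car4-GO,S:wait,W:empty | queues: N=0 E=0 S=0 W=0

N: empty
E: empty
S: empty
W: empty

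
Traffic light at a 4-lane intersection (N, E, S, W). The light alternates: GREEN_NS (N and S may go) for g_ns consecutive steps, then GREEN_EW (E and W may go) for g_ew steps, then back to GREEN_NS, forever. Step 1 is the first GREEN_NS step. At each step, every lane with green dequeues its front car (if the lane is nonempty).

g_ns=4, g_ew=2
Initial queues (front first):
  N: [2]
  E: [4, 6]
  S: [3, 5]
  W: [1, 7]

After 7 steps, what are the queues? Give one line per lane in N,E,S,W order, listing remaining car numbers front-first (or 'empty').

Step 1 [NS]: N:car2-GO,E:wait,S:car3-GO,W:wait | queues: N=0 E=2 S=1 W=2
Step 2 [NS]: N:empty,E:wait,S:car5-GO,W:wait | queues: N=0 E=2 S=0 W=2
Step 3 [NS]: N:empty,E:wait,S:empty,W:wait | queues: N=0 E=2 S=0 W=2
Step 4 [NS]: N:empty,E:wait,S:empty,W:wait | queues: N=0 E=2 S=0 W=2
Step 5 [EW]: N:wait,E:car4-GO,S:wait,W:car1-GO | queues: N=0 E=1 S=0 W=1
Step 6 [EW]: N:wait,E:car6-GO,S:wait,W:car7-GO | queues: N=0 E=0 S=0 W=0

N: empty
E: empty
S: empty
W: empty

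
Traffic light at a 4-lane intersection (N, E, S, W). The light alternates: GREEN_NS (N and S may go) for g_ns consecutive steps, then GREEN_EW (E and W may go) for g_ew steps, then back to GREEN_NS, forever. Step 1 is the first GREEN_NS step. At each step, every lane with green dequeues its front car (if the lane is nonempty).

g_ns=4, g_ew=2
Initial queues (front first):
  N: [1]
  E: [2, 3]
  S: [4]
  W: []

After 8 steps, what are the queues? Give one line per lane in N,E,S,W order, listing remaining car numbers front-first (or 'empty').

Step 1 [NS]: N:car1-GO,E:wait,S:car4-GO,W:wait | queues: N=0 E=2 S=0 W=0
Step 2 [NS]: N:empty,E:wait,S:empty,W:wait | queues: N=0 E=2 S=0 W=0
Step 3 [NS]: N:empty,E:wait,S:empty,W:wait | queues: N=0 E=2 S=0 W=0
Step 4 [NS]: N:empty,E:wait,S:empty,W:wait | queues: N=0 E=2 S=0 W=0
Step 5 [EW]: N:wait,E:car2-GO,S:wait,W:empty | queues: N=0 E=1 S=0 W=0
Step 6 [EW]: N:wait,E:car3-GO,S:wait,W:empty | queues: N=0 E=0 S=0 W=0

N: empty
E: empty
S: empty
W: empty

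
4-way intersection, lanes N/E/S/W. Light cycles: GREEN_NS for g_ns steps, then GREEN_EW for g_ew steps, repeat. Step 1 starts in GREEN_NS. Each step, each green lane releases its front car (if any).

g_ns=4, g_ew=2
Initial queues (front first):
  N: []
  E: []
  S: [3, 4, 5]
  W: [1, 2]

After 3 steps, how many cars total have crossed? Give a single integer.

Answer: 3

Derivation:
Step 1 [NS]: N:empty,E:wait,S:car3-GO,W:wait | queues: N=0 E=0 S=2 W=2
Step 2 [NS]: N:empty,E:wait,S:car4-GO,W:wait | queues: N=0 E=0 S=1 W=2
Step 3 [NS]: N:empty,E:wait,S:car5-GO,W:wait | queues: N=0 E=0 S=0 W=2
Cars crossed by step 3: 3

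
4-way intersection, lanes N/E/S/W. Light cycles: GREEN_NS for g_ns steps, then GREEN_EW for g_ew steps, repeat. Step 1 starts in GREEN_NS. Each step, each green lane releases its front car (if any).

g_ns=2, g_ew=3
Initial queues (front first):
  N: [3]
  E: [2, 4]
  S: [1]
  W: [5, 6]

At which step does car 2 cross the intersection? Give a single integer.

Step 1 [NS]: N:car3-GO,E:wait,S:car1-GO,W:wait | queues: N=0 E=2 S=0 W=2
Step 2 [NS]: N:empty,E:wait,S:empty,W:wait | queues: N=0 E=2 S=0 W=2
Step 3 [EW]: N:wait,E:car2-GO,S:wait,W:car5-GO | queues: N=0 E=1 S=0 W=1
Step 4 [EW]: N:wait,E:car4-GO,S:wait,W:car6-GO | queues: N=0 E=0 S=0 W=0
Car 2 crosses at step 3

3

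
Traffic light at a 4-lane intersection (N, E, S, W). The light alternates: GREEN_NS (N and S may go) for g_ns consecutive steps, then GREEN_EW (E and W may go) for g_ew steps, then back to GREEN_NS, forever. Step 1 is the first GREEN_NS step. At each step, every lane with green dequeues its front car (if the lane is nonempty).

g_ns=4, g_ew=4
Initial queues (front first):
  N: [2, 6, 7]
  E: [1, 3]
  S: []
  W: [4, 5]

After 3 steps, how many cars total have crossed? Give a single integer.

Answer: 3

Derivation:
Step 1 [NS]: N:car2-GO,E:wait,S:empty,W:wait | queues: N=2 E=2 S=0 W=2
Step 2 [NS]: N:car6-GO,E:wait,S:empty,W:wait | queues: N=1 E=2 S=0 W=2
Step 3 [NS]: N:car7-GO,E:wait,S:empty,W:wait | queues: N=0 E=2 S=0 W=2
Cars crossed by step 3: 3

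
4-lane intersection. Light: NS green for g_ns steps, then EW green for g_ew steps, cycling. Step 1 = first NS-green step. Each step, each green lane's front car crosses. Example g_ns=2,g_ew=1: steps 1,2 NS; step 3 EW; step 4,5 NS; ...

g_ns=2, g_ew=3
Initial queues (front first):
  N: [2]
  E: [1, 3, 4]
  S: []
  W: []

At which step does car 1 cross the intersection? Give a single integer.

Step 1 [NS]: N:car2-GO,E:wait,S:empty,W:wait | queues: N=0 E=3 S=0 W=0
Step 2 [NS]: N:empty,E:wait,S:empty,W:wait | queues: N=0 E=3 S=0 W=0
Step 3 [EW]: N:wait,E:car1-GO,S:wait,W:empty | queues: N=0 E=2 S=0 W=0
Step 4 [EW]: N:wait,E:car3-GO,S:wait,W:empty | queues: N=0 E=1 S=0 W=0
Step 5 [EW]: N:wait,E:car4-GO,S:wait,W:empty | queues: N=0 E=0 S=0 W=0
Car 1 crosses at step 3

3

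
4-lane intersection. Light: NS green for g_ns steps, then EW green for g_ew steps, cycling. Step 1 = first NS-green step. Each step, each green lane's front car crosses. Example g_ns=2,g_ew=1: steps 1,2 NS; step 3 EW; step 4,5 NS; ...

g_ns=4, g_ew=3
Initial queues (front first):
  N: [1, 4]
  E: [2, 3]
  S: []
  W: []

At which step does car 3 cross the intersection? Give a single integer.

Step 1 [NS]: N:car1-GO,E:wait,S:empty,W:wait | queues: N=1 E=2 S=0 W=0
Step 2 [NS]: N:car4-GO,E:wait,S:empty,W:wait | queues: N=0 E=2 S=0 W=0
Step 3 [NS]: N:empty,E:wait,S:empty,W:wait | queues: N=0 E=2 S=0 W=0
Step 4 [NS]: N:empty,E:wait,S:empty,W:wait | queues: N=0 E=2 S=0 W=0
Step 5 [EW]: N:wait,E:car2-GO,S:wait,W:empty | queues: N=0 E=1 S=0 W=0
Step 6 [EW]: N:wait,E:car3-GO,S:wait,W:empty | queues: N=0 E=0 S=0 W=0
Car 3 crosses at step 6

6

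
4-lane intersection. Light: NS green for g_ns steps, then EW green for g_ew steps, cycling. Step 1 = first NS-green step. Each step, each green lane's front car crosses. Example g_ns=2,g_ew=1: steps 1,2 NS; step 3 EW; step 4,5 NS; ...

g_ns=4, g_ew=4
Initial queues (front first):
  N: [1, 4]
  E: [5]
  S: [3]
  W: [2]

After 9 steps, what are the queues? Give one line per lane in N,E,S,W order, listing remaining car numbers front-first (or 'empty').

Step 1 [NS]: N:car1-GO,E:wait,S:car3-GO,W:wait | queues: N=1 E=1 S=0 W=1
Step 2 [NS]: N:car4-GO,E:wait,S:empty,W:wait | queues: N=0 E=1 S=0 W=1
Step 3 [NS]: N:empty,E:wait,S:empty,W:wait | queues: N=0 E=1 S=0 W=1
Step 4 [NS]: N:empty,E:wait,S:empty,W:wait | queues: N=0 E=1 S=0 W=1
Step 5 [EW]: N:wait,E:car5-GO,S:wait,W:car2-GO | queues: N=0 E=0 S=0 W=0

N: empty
E: empty
S: empty
W: empty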